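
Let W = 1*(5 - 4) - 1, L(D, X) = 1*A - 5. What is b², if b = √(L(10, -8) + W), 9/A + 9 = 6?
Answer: -8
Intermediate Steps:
A = -3 (A = 9/(-9 + 6) = 9/(-3) = 9*(-⅓) = -3)
L(D, X) = -8 (L(D, X) = 1*(-3) - 5 = -3 - 5 = -8)
W = 0 (W = 1*1 - 1 = 1 - 1 = 0)
b = 2*I*√2 (b = √(-8 + 0) = √(-8) = 2*I*√2 ≈ 2.8284*I)
b² = (2*I*√2)² = -8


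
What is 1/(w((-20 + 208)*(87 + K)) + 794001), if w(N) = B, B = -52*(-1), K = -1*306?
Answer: 1/794053 ≈ 1.2594e-6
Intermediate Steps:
K = -306
B = 52
w(N) = 52
1/(w((-20 + 208)*(87 + K)) + 794001) = 1/(52 + 794001) = 1/794053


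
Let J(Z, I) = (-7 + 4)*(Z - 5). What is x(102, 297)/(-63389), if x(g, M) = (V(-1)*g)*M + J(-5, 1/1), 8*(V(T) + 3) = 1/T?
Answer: 378555/253556 ≈ 1.4930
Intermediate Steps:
J(Z, I) = 15 - 3*Z (J(Z, I) = -3*(-5 + Z) = 15 - 3*Z)
V(T) = -3 + 1/(8*T)
x(g, M) = 30 - 25*M*g/8 (x(g, M) = ((-3 + (⅛)/(-1))*g)*M + (15 - 3*(-5)) = ((-3 + (⅛)*(-1))*g)*M + (15 + 15) = ((-3 - ⅛)*g)*M + 30 = (-25*g/8)*M + 30 = -25*M*g/8 + 30 = 30 - 25*M*g/8)
x(102, 297)/(-63389) = (30 - 25/8*297*102)/(-63389) = (30 - 378675/4)*(-1/63389) = -378555/4*(-1/63389) = 378555/253556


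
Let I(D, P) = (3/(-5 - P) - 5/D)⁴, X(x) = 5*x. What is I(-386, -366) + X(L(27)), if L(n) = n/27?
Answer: 1885159271766485721441/377031838937833136656 ≈ 5.0000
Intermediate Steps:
L(n) = n/27 (L(n) = n*(1/27) = n/27)
I(D, P) = (-5/D + 3/(-5 - P))⁴
I(-386, -366) + X(L(27)) = (25 + 3*(-386) + 5*(-366))⁴/((-386)⁴*(5 - 366)⁴) + 5*((1/27)*27) = (1/22199808016)*(25 - 1158 - 1830)⁴/(-361)⁴ + 5*1 = (1/22199808016)*(1/16983563041)*(-2963)⁴ + 5 = (1/22199808016)*(1/16983563041)*77077320038161 + 5 = 77077320038161/377031838937833136656 + 5 = 1885159271766485721441/377031838937833136656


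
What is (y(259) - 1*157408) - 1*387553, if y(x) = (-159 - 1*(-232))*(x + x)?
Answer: -507147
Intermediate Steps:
y(x) = 146*x (y(x) = (-159 + 232)*(2*x) = 73*(2*x) = 146*x)
(y(259) - 1*157408) - 1*387553 = (146*259 - 1*157408) - 1*387553 = (37814 - 157408) - 387553 = -119594 - 387553 = -507147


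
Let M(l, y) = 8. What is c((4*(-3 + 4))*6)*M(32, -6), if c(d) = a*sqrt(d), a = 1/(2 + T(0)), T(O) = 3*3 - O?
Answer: 16*sqrt(6)/11 ≈ 3.5629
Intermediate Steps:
T(O) = 9 - O
a = 1/11 (a = 1/(2 + (9 - 1*0)) = 1/(2 + (9 + 0)) = 1/(2 + 9) = 1/11 ≈ 0.090909)
c(d) = sqrt(d)/11
c((4*(-3 + 4))*6)*M(32, -6) = (sqrt((4*(-3 + 4))*6)/11)*8 = (sqrt((4*1)*6)/11)*8 = (sqrt(4*6)/11)*8 = (sqrt(24)/11)*8 = ((2*sqrt(6))/11)*8 = (2*sqrt(6)/11)*8 = 16*sqrt(6)/11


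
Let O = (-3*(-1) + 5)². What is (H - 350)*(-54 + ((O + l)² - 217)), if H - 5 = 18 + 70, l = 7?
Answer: -1225890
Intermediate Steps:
O = 64 (O = (3 + 5)² = 8² = 64)
H = 93 (H = 5 + (18 + 70) = 5 + 88 = 93)
(H - 350)*(-54 + ((O + l)² - 217)) = (93 - 350)*(-54 + ((64 + 7)² - 217)) = -257*(-54 + (71² - 217)) = -257*(-54 + (5041 - 217)) = -257*(-54 + 4824) = -257*4770 = -1225890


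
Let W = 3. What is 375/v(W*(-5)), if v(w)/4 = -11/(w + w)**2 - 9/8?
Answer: -168750/2047 ≈ -82.438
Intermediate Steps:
v(w) = -9/2 - 11/w**2 (v(w) = 4*(-11/(w + w)**2 - 9/8) = 4*(-11*1/(4*w**2) - 9*1/8) = 4*(-11*1/(4*w**2) - 9/8) = 4*(-11/(4*w**2) - 9/8) = 4*(-9/8 - 11/(4*w**2)) = -9/2 - 11/w**2)
375/v(W*(-5)) = 375/(-9/2 - 11/(3*(-5))**2) = 375/(-9/2 - 11/(-15)**2) = 375/(-9/2 - 11*1/225) = 375/(-9/2 - 11/225) = 375/(-2047/450) = 375*(-450/2047) = -168750/2047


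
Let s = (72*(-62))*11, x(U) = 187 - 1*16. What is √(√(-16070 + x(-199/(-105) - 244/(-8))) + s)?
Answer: √(-49104 + I*√15899) ≈ 0.2845 + 221.59*I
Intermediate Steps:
x(U) = 171 (x(U) = 187 - 16 = 171)
s = -49104 (s = -4464*11 = -49104)
√(√(-16070 + x(-199/(-105) - 244/(-8))) + s) = √(√(-16070 + 171) - 49104) = √(√(-15899) - 49104) = √(I*√15899 - 49104) = √(-49104 + I*√15899)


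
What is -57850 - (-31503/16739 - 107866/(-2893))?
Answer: -254832209795/4402357 ≈ -57885.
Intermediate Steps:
-57850 - (-31503/16739 - 107866/(-2893)) = -57850 - (-31503*1/16739 - 107866*(-1/2893)) = -57850 - (-31503/16739 + 9806/263) = -57850 - 1*155857345/4402357 = -57850 - 155857345/4402357 = -254832209795/4402357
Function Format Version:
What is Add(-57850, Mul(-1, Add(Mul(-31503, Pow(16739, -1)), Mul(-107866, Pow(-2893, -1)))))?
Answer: Rational(-254832209795, 4402357) ≈ -57885.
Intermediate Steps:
Add(-57850, Mul(-1, Add(Mul(-31503, Pow(16739, -1)), Mul(-107866, Pow(-2893, -1))))) = Add(-57850, Mul(-1, Add(Mul(-31503, Rational(1, 16739)), Mul(-107866, Rational(-1, 2893))))) = Add(-57850, Mul(-1, Add(Rational(-31503, 16739), Rational(9806, 263)))) = Add(-57850, Mul(-1, Rational(155857345, 4402357))) = Add(-57850, Rational(-155857345, 4402357)) = Rational(-254832209795, 4402357)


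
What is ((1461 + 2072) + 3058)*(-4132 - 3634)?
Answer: -51185706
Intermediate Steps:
((1461 + 2072) + 3058)*(-4132 - 3634) = (3533 + 3058)*(-7766) = 6591*(-7766) = -51185706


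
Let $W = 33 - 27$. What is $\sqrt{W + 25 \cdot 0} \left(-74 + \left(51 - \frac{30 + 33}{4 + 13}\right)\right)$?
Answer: $- \frac{454 \sqrt{6}}{17} \approx -65.416$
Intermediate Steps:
$W = 6$ ($W = 33 - 27 = 6$)
$\sqrt{W + 25 \cdot 0} \left(-74 + \left(51 - \frac{30 + 33}{4 + 13}\right)\right) = \sqrt{6 + 25 \cdot 0} \left(-74 + \left(51 - \frac{30 + 33}{4 + 13}\right)\right) = \sqrt{6 + 0} \left(-74 + \left(51 - \frac{63}{17}\right)\right) = \sqrt{6} \left(-74 + \left(51 - 63 \cdot \frac{1}{17}\right)\right) = \sqrt{6} \left(-74 + \left(51 - \frac{63}{17}\right)\right) = \sqrt{6} \left(-74 + \frac{804}{17}\right) = \sqrt{6} \left(- \frac{454}{17}\right) = - \frac{454 \sqrt{6}}{17}$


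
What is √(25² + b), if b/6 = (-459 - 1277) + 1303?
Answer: I*√1973 ≈ 44.418*I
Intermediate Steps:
b = -2598 (b = 6*((-459 - 1277) + 1303) = 6*(-1736 + 1303) = 6*(-433) = -2598)
√(25² + b) = √(25² - 2598) = √(625 - 2598) = √(-1973) = I*√1973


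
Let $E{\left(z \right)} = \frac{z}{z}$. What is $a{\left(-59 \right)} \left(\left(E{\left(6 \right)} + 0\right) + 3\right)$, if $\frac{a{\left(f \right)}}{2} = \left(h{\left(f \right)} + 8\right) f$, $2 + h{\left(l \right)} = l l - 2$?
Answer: $-1644920$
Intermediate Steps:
$h{\left(l \right)} = -4 + l^{2}$ ($h{\left(l \right)} = -2 + \left(l l - 2\right) = -2 + \left(l^{2} - 2\right) = -2 + \left(-2 + l^{2}\right) = -4 + l^{2}$)
$E{\left(z \right)} = 1$
$a{\left(f \right)} = 2 f \left(4 + f^{2}\right)$ ($a{\left(f \right)} = 2 \left(\left(-4 + f^{2}\right) + 8\right) f = 2 \left(4 + f^{2}\right) f = 2 f \left(4 + f^{2}\right)$)
$a{\left(-59 \right)} \left(\left(E{\left(6 \right)} + 0\right) + 3\right) = 2 \left(-59\right) \left(4 + \left(-59\right)^{2}\right) \left(\left(1 + 0\right) + 3\right) = 2 \left(-59\right) \left(4 + 3481\right) \left(1 + 3\right) = 2 \left(-59\right) 3485 \cdot 4 = \left(-411230\right) 4 = -1644920$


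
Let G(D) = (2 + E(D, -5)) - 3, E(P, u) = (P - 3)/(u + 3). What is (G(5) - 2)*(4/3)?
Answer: -16/3 ≈ -5.3333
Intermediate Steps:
E(P, u) = (-3 + P)/(3 + u)
G(D) = ½ - D/2 (G(D) = (2 + (-3 + D)/(3 - 5)) - 3 = (2 + (-3 + D)/(-2)) - 3 = (2 - (-3 + D)/2) - 3 = (2 + (3/2 - D/2)) - 3 = (7/2 - D/2) - 3 = ½ - D/2)
(G(5) - 2)*(4/3) = ((½ - ½*5) - 2)*(4/3) = ((½ - 5/2) - 2)*(4*(⅓)) = (-2 - 2)*(4/3) = -4*4/3 = -16/3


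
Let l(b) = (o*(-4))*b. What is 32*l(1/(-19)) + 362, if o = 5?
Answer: 7518/19 ≈ 395.68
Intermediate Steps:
l(b) = -20*b (l(b) = (5*(-4))*b = -20*b)
32*l(1/(-19)) + 362 = 32*(-20/(-19)) + 362 = 32*(-20*(-1/19)) + 362 = 32*(20/19) + 362 = 640/19 + 362 = 7518/19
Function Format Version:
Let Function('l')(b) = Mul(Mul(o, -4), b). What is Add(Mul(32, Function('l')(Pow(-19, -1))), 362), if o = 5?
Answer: Rational(7518, 19) ≈ 395.68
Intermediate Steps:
Function('l')(b) = Mul(-20, b) (Function('l')(b) = Mul(Mul(5, -4), b) = Mul(-20, b))
Add(Mul(32, Function('l')(Pow(-19, -1))), 362) = Add(Mul(32, Mul(-20, Pow(-19, -1))), 362) = Add(Mul(32, Mul(-20, Rational(-1, 19))), 362) = Add(Mul(32, Rational(20, 19)), 362) = Add(Rational(640, 19), 362) = Rational(7518, 19)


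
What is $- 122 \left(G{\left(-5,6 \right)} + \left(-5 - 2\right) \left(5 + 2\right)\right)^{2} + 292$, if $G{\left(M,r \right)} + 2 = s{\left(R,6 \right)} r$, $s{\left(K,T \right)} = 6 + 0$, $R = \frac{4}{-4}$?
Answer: $-27158$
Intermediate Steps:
$R = -1$ ($R = 4 \left(- \frac{1}{4}\right) = -1$)
$s{\left(K,T \right)} = 6$
$G{\left(M,r \right)} = -2 + 6 r$
$- 122 \left(G{\left(-5,6 \right)} + \left(-5 - 2\right) \left(5 + 2\right)\right)^{2} + 292 = - 122 \left(\left(-2 + 6 \cdot 6\right) + \left(-5 - 2\right) \left(5 + 2\right)\right)^{2} + 292 = - 122 \left(\left(-2 + 36\right) - 49\right)^{2} + 292 = - 122 \left(34 - 49\right)^{2} + 292 = - 122 \left(-15\right)^{2} + 292 = \left(-122\right) 225 + 292 = -27450 + 292 = -27158$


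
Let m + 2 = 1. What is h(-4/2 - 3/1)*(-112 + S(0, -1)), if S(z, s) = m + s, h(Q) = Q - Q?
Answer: 0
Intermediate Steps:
h(Q) = 0
m = -1 (m = -2 + 1 = -1)
S(z, s) = -1 + s
h(-4/2 - 3/1)*(-112 + S(0, -1)) = 0*(-112 + (-1 - 1)) = 0*(-112 - 2) = 0*(-114) = 0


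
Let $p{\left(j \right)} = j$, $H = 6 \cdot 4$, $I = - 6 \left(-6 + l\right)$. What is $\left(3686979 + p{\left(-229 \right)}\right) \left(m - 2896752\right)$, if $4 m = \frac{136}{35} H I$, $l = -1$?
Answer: $-10675990370400$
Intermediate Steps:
$I = 42$ ($I = - 6 \left(-6 - 1\right) = \left(-6\right) \left(-7\right) = 42$)
$H = 24$
$m = \frac{4896}{5}$ ($m = \frac{\frac{136}{35} \cdot 24 \cdot 42}{4} = \frac{\frac{3264}{35} \cdot 42}{4} = \frac{1}{4} \cdot \frac{19584}{5} = \frac{4896}{5} \approx 979.2$)
$\left(3686979 + p{\left(-229 \right)}\right) \left(m - 2896752\right) = \left(3686979 - 229\right) \left(\frac{4896}{5} - 2896752\right) = 3686750 \left(- \frac{14478864}{5}\right) = -10675990370400$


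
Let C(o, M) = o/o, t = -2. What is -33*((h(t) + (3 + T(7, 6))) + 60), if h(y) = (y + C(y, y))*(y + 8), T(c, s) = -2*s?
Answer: -1485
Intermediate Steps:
C(o, M) = 1
h(y) = (1 + y)*(8 + y) (h(y) = (y + 1)*(y + 8) = (1 + y)*(8 + y))
-33*((h(t) + (3 + T(7, 6))) + 60) = -33*(((8 + (-2)² + 9*(-2)) + (3 - 2*6)) + 60) = -33*(((8 + 4 - 18) + (3 - 12)) + 60) = -33*((-6 - 9) + 60) = -33*(-15 + 60) = -33*45 = -1485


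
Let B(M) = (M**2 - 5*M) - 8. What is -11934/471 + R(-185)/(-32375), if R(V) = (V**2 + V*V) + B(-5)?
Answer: -139540994/5082875 ≈ -27.453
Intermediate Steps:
B(M) = -8 + M**2 - 5*M
R(V) = 42 + 2*V**2 (R(V) = (V**2 + V*V) + (-8 + (-5)**2 - 5*(-5)) = (V**2 + V**2) + (-8 + 25 + 25) = 2*V**2 + 42 = 42 + 2*V**2)
-11934/471 + R(-185)/(-32375) = -11934/471 + (42 + 2*(-185)**2)/(-32375) = -11934*1/471 + (42 + 2*34225)*(-1/32375) = -3978/157 + (42 + 68450)*(-1/32375) = -3978/157 + 68492*(-1/32375) = -3978/157 - 68492/32375 = -139540994/5082875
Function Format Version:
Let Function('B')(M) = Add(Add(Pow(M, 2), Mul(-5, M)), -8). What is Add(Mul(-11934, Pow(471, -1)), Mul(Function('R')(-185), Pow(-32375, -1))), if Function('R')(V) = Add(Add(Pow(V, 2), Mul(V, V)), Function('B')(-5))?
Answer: Rational(-139540994, 5082875) ≈ -27.453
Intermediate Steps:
Function('B')(M) = Add(-8, Pow(M, 2), Mul(-5, M))
Function('R')(V) = Add(42, Mul(2, Pow(V, 2))) (Function('R')(V) = Add(Add(Pow(V, 2), Mul(V, V)), Add(-8, Pow(-5, 2), Mul(-5, -5))) = Add(Add(Pow(V, 2), Pow(V, 2)), Add(-8, 25, 25)) = Add(Mul(2, Pow(V, 2)), 42) = Add(42, Mul(2, Pow(V, 2))))
Add(Mul(-11934, Pow(471, -1)), Mul(Function('R')(-185), Pow(-32375, -1))) = Add(Mul(-11934, Pow(471, -1)), Mul(Add(42, Mul(2, Pow(-185, 2))), Pow(-32375, -1))) = Add(Mul(-11934, Rational(1, 471)), Mul(Add(42, Mul(2, 34225)), Rational(-1, 32375))) = Add(Rational(-3978, 157), Mul(Add(42, 68450), Rational(-1, 32375))) = Add(Rational(-3978, 157), Mul(68492, Rational(-1, 32375))) = Add(Rational(-3978, 157), Rational(-68492, 32375)) = Rational(-139540994, 5082875)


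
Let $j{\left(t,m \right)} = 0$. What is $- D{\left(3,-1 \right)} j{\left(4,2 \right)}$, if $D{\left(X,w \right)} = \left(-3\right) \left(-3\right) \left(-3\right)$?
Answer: $0$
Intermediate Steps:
$D{\left(X,w \right)} = -27$ ($D{\left(X,w \right)} = 9 \left(-3\right) = -27$)
$- D{\left(3,-1 \right)} j{\left(4,2 \right)} = \left(-1\right) \left(-27\right) 0 = 27 \cdot 0 = 0$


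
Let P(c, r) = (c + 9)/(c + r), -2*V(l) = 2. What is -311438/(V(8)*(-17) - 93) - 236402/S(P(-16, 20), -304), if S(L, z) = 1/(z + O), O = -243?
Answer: 4914007691/38 ≈ 1.2932e+8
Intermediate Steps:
V(l) = -1 (V(l) = -½*2 = -1)
P(c, r) = (9 + c)/(c + r)
S(L, z) = 1/(-243 + z) (S(L, z) = 1/(z - 243) = 1/(-243 + z))
-311438/(V(8)*(-17) - 93) - 236402/S(P(-16, 20), -304) = -311438/(-1*(-17) - 93) - 236402/(1/(-243 - 304)) = -311438/(17 - 93) - 236402/(1/(-547)) = -311438/(-76) - 236402/(-1/547) = -311438*(-1/76) - 236402*(-547) = 155719/38 + 129311894 = 4914007691/38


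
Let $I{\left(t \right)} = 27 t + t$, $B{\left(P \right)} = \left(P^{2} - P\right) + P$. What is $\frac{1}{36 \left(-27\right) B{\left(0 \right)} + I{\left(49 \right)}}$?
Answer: $\frac{1}{1372} \approx 0.00072886$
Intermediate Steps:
$B{\left(P \right)} = P^{2}$
$I{\left(t \right)} = 28 t$
$\frac{1}{36 \left(-27\right) B{\left(0 \right)} + I{\left(49 \right)}} = \frac{1}{36 \left(-27\right) 0^{2} + 28 \cdot 49} = \frac{1}{\left(-972\right) 0 + 1372} = \frac{1}{0 + 1372} = \frac{1}{1372}$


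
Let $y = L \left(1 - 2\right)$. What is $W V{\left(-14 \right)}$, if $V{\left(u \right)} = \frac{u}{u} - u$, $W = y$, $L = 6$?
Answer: $-90$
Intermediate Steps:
$y = -6$ ($y = 6 \left(1 - 2\right) = 6 \left(-1\right) = -6$)
$W = -6$
$V{\left(u \right)} = 1 - u$
$W V{\left(-14 \right)} = - 6 \left(1 - -14\right) = - 6 \left(1 + 14\right) = \left(-6\right) 15 = -90$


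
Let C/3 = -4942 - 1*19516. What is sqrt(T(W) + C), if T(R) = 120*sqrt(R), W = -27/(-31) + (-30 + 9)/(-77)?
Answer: sqrt(-8532002094 + 40920*sqrt(132990))/341 ≈ 270.64*I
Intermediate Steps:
C = -73374 (C = 3*(-4942 - 1*19516) = 3*(-4942 - 19516) = 3*(-24458) = -73374)
W = 390/341 (W = -27*(-1/31) - 21*(-1/77) = 27/31 + 3/11 = 390/341 ≈ 1.1437)
sqrt(T(W) + C) = sqrt(120*sqrt(390/341) - 73374) = sqrt(120*(sqrt(132990)/341) - 73374) = sqrt(120*sqrt(132990)/341 - 73374) = sqrt(-73374 + 120*sqrt(132990)/341)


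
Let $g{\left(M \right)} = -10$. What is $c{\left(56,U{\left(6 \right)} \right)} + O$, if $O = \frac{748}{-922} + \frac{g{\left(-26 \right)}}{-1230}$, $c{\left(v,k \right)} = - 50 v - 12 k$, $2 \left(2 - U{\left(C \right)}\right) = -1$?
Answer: $- \frac{160515031}{56703} \approx -2830.8$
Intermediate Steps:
$U{\left(C \right)} = \frac{5}{2}$ ($U{\left(C \right)} = 2 - - \frac{1}{2} = 2 + \frac{1}{2} = \frac{5}{2}$)
$O = - \frac{45541}{56703}$ ($O = \frac{748}{-922} - \frac{10}{-1230} = 748 \left(- \frac{1}{922}\right) - - \frac{1}{123} = - \frac{374}{461} + \frac{1}{123} = - \frac{45541}{56703} \approx -0.80315$)
$c{\left(56,U{\left(6 \right)} \right)} + O = \left(\left(-50\right) 56 - 30\right) - \frac{45541}{56703} = \left(-2800 - 30\right) - \frac{45541}{56703} = -2830 - \frac{45541}{56703} = - \frac{160515031}{56703}$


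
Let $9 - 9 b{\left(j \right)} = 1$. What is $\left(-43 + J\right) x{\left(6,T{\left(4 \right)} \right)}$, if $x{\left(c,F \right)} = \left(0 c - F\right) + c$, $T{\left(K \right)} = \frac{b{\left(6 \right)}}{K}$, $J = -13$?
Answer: $- \frac{2912}{9} \approx -323.56$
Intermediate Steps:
$b{\left(j \right)} = \frac{8}{9}$ ($b{\left(j \right)} = 1 - \frac{1}{9} = \frac{8}{9}$)
$T{\left(K \right)} = \frac{8}{9 K}$
$x{\left(c,F \right)} = c - F$ ($x{\left(c,F \right)} = \left(0 - F\right) + c = - F + c = c - F$)
$\left(-43 + J\right) x{\left(6,T{\left(4 \right)} \right)} = \left(-43 - 13\right) \left(6 - \frac{8}{9 \cdot 4}\right) = - 56 \left(6 - \frac{8}{9} \cdot \frac{1}{4}\right) = - 56 \left(6 - \frac{2}{9}\right) = \left(-56\right) \frac{52}{9} = - \frac{2912}{9}$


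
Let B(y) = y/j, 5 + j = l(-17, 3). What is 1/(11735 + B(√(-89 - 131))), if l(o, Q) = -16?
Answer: 1035027/12146041889 + 42*I*√55/60730209445 ≈ 8.5215e-5 + 5.1289e-9*I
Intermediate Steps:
j = -21 (j = -5 - 16 = -21)
B(y) = -y/21 (B(y) = y/(-21) = y*(-1/21) = -y/21)
1/(11735 + B(√(-89 - 131))) = 1/(11735 - √(-89 - 131)/21) = 1/(11735 - 2*I*√55/21)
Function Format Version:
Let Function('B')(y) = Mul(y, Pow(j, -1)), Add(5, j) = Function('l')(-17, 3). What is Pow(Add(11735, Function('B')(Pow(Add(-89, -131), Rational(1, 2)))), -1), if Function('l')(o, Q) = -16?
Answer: Add(Rational(1035027, 12146041889), Mul(Rational(42, 60730209445), I, Pow(55, Rational(1, 2)))) ≈ Add(8.5215e-5, Mul(5.1289e-9, I))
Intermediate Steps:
j = -21 (j = Add(-5, -16) = -21)
Function('B')(y) = Mul(Rational(-1, 21), y) (Function('B')(y) = Mul(y, Pow(-21, -1)) = Mul(y, Rational(-1, 21)) = Mul(Rational(-1, 21), y))
Pow(Add(11735, Function('B')(Pow(Add(-89, -131), Rational(1, 2)))), -1) = Pow(Add(11735, Mul(Rational(-1, 21), Pow(Add(-89, -131), Rational(1, 2)))), -1) = Pow(Add(11735, Mul(Rational(-1, 21), Pow(-220, Rational(1, 2)))), -1) = Pow(Add(11735, Mul(Rational(-1, 21), Mul(2, I, Pow(55, Rational(1, 2))))), -1) = Pow(Add(11735, Mul(Rational(-2, 21), I, Pow(55, Rational(1, 2)))), -1)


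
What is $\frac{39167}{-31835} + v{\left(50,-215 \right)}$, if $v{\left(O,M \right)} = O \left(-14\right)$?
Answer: $- \frac{22323667}{31835} \approx -701.23$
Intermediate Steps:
$v{\left(O,M \right)} = - 14 O$
$\frac{39167}{-31835} + v{\left(50,-215 \right)} = \frac{39167}{-31835} - 700 = 39167 \left(- \frac{1}{31835}\right) - 700 = - \frac{39167}{31835} - 700 = - \frac{22323667}{31835}$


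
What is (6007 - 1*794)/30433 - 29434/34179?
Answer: -55199215/80013039 ≈ -0.68988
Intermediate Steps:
(6007 - 1*794)/30433 - 29434/34179 = (6007 - 794)*(1/30433) - 29434*1/34179 = 5213*(1/30433) - 29434/34179 = 401/2341 - 29434/34179 = -55199215/80013039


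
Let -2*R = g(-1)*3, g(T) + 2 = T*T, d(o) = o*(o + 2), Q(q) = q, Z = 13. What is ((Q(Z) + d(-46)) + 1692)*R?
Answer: 11187/2 ≈ 5593.5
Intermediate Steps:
d(o) = o*(2 + o)
g(T) = -2 + T² (g(T) = -2 + T*T = -2 + T²)
R = 3/2 (R = -(-2 + (-1)²)*3/2 = -(-2 + 1)*3/2 = -(-1)*3/2 = -½*(-3) = 3/2 ≈ 1.5000)
((Q(Z) + d(-46)) + 1692)*R = ((13 - 46*(2 - 46)) + 1692)*(3/2) = ((13 - 46*(-44)) + 1692)*(3/2) = ((13 + 2024) + 1692)*(3/2) = (2037 + 1692)*(3/2) = 3729*(3/2) = 11187/2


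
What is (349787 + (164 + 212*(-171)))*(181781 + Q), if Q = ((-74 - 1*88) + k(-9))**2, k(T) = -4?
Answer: 65668807563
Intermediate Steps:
Q = 27556 (Q = ((-74 - 1*88) - 4)**2 = ((-74 - 88) - 4)**2 = (-162 - 4)**2 = (-166)**2 = 27556)
(349787 + (164 + 212*(-171)))*(181781 + Q) = (349787 + (164 + 212*(-171)))*(181781 + 27556) = (349787 + (164 - 36252))*209337 = (349787 - 36088)*209337 = 313699*209337 = 65668807563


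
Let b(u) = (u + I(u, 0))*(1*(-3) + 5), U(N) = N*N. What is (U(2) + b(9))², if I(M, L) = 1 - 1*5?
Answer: 196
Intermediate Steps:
I(M, L) = -4 (I(M, L) = 1 - 5 = -4)
U(N) = N²
b(u) = -8 + 2*u (b(u) = (u - 4)*(1*(-3) + 5) = (-4 + u)*(-3 + 5) = (-4 + u)*2 = -8 + 2*u)
(U(2) + b(9))² = (2² + (-8 + 2*9))² = (4 + (-8 + 18))² = (4 + 10)² = 14² = 196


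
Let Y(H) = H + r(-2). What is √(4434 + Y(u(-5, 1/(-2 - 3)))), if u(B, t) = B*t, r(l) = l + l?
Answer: √4431 ≈ 66.566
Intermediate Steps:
r(l) = 2*l
Y(H) = -4 + H (Y(H) = H + 2*(-2) = H - 4 = -4 + H)
√(4434 + Y(u(-5, 1/(-2 - 3)))) = √(4434 + (-4 - 5/(-2 - 3))) = √(4434 + (-4 - 5/(-5))) = √(4434 + (-4 - 5*(-⅕))) = √(4434 + (-4 + 1)) = √(4434 - 3) = √4431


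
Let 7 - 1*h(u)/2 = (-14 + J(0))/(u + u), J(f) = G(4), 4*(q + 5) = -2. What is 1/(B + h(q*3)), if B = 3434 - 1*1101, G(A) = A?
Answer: 33/77431 ≈ 0.00042619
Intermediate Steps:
q = -11/2 (q = -5 + (¼)*(-2) = -5 - ½ = -11/2 ≈ -5.5000)
J(f) = 4
B = 2333 (B = 3434 - 1101 = 2333)
h(u) = 14 + 10/u (h(u) = 14 - 2*(-14 + 4)/(u + u) = 14 - (-20)/(2*u) = 14 - (-20)*1/(2*u) = 14 - (-10)/u = 14 + 10/u)
1/(B + h(q*3)) = 1/(2333 + (14 + 10/((-11/2*3)))) = 1/(2333 + (14 + 10/(-33/2))) = 1/(2333 + (14 + 10*(-2/33))) = 1/(2333 + (14 - 20/33)) = 1/(2333 + 442/33) = 1/(77431/33) = 33/77431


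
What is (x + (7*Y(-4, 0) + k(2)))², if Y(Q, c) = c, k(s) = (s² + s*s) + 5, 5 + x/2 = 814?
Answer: 2660161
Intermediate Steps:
x = 1618 (x = -10 + 2*814 = -10 + 1628 = 1618)
k(s) = 5 + 2*s² (k(s) = (s² + s²) + 5 = 2*s² + 5 = 5 + 2*s²)
(x + (7*Y(-4, 0) + k(2)))² = (1618 + (7*0 + (5 + 2*2²)))² = (1618 + (0 + (5 + 2*4)))² = (1618 + (0 + (5 + 8)))² = (1618 + (0 + 13))² = (1618 + 13)² = 1631² = 2660161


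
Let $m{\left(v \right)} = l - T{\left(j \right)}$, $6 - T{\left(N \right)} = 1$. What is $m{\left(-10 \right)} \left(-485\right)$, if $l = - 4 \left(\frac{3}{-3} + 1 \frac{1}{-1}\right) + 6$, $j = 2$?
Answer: $-4365$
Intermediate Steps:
$T{\left(N \right)} = 5$ ($T{\left(N \right)} = 6 - 1 = 5$)
$l = 14$ ($l = - 4 \left(3 \left(- \frac{1}{3}\right) + 1 \left(-1\right)\right) + 6 = - 4 \left(-1 - 1\right) + 6 = \left(-4\right) \left(-2\right) + 6 = 8 + 6 = 14$)
$m{\left(v \right)} = 9$ ($m{\left(v \right)} = 14 - 5 = 9$)
$m{\left(-10 \right)} \left(-485\right) = 9 \left(-485\right) = -4365$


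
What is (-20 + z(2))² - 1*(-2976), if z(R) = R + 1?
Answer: 3265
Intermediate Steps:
z(R) = 1 + R
(-20 + z(2))² - 1*(-2976) = (-20 + (1 + 2))² - 1*(-2976) = (-20 + 3)² + 2976 = (-17)² + 2976 = 289 + 2976 = 3265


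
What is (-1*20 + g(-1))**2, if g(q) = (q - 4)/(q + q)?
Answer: 1225/4 ≈ 306.25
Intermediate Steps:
g(q) = (-4 + q)/(2*q) (g(q) = (-4 + q)/((2*q)) = (-4 + q)*(1/(2*q)) = (-4 + q)/(2*q))
(-1*20 + g(-1))**2 = (-1*20 + (1/2)*(-4 - 1)/(-1))**2 = (-20 + (1/2)*(-1)*(-5))**2 = (-20 + 5/2)**2 = (-35/2)**2 = 1225/4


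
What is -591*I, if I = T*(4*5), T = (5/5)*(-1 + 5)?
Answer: -47280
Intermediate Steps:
T = 4 (T = (5*(1/5))*4 = 1*4 = 4)
I = 80 (I = 4*(4*5) = 4*20 = 80)
-591*I = -591*80 = -47280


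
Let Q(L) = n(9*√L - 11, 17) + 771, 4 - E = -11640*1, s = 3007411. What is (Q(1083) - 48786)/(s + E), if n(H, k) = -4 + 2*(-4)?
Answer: -48027/3019055 ≈ -0.015908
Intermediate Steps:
n(H, k) = -12 (n(H, k) = -4 - 8 = -12)
E = 11644 (E = 4 - (-11640) = 4 - 1*(-11640) = 4 + 11640 = 11644)
Q(L) = 759 (Q(L) = -12 + 771 = 759)
(Q(1083) - 48786)/(s + E) = (759 - 48786)/(3007411 + 11644) = -48027/3019055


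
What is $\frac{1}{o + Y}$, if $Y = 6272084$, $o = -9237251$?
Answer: $- \frac{1}{2965167} \approx -3.3725 \cdot 10^{-7}$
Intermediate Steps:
$\frac{1}{o + Y} = \frac{1}{-9237251 + 6272084} = \frac{1}{-2965167} = - \frac{1}{2965167}$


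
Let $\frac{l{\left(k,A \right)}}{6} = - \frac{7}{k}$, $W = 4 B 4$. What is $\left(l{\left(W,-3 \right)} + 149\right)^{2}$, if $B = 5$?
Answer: $\frac{35271721}{1600} \approx 22045.0$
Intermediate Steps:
$W = 80$ ($W = 4 \cdot 5 \cdot 4 = 20 \cdot 4 = 80$)
$l{\left(k,A \right)} = - \frac{42}{k}$ ($l{\left(k,A \right)} = 6 \left(- \frac{7}{k}\right) = - \frac{42}{k}$)
$\left(l{\left(W,-3 \right)} + 149\right)^{2} = \left(- \frac{42}{80} + 149\right)^{2} = \left(\left(-42\right) \frac{1}{80} + 149\right)^{2} = \left(- \frac{21}{40} + 149\right)^{2} = \left(\frac{5939}{40}\right)^{2} = \frac{35271721}{1600}$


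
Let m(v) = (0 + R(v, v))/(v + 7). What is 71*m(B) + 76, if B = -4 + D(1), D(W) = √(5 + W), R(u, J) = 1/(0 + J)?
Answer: 309/5 + 71*√6/30 ≈ 67.597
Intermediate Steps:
R(u, J) = 1/J
B = -4 + √6 (B = -4 + √(5 + 1) = -4 + √6 ≈ -1.5505)
m(v) = 1/(v*(7 + v)) (m(v) = (0 + 1/v)/(v + 7) = 1/(v*(7 + v)))
71*m(B) + 76 = 71*(1/((-4 + √6)*(7 + (-4 + √6)))) + 76 = 71*(1/((-4 + √6)*(3 + √6))) + 76 = 71/((-4 + √6)*(3 + √6)) + 76 = 76 + 71/((-4 + √6)*(3 + √6))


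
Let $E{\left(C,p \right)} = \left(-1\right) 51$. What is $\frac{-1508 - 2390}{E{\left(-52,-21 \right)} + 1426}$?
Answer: $- \frac{3898}{1375} \approx -2.8349$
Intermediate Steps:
$E{\left(C,p \right)} = -51$
$\frac{-1508 - 2390}{E{\left(-52,-21 \right)} + 1426} = \frac{-1508 - 2390}{-51 + 1426} = - \frac{3898}{1375}$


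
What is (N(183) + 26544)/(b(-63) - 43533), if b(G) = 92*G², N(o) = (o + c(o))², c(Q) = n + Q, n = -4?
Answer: 157588/321615 ≈ 0.48999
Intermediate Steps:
c(Q) = -4 + Q
N(o) = (-4 + 2*o)² (N(o) = (o + (-4 + o))² = (-4 + 2*o)²)
(N(183) + 26544)/(b(-63) - 43533) = (4*(-2 + 183)² + 26544)/(92*(-63)² - 43533) = (4*181² + 26544)/(92*3969 - 43533) = (4*32761 + 26544)/(365148 - 43533) = (131044 + 26544)/321615 = 157588*(1/321615) = 157588/321615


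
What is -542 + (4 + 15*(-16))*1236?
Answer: -292238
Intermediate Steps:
-542 + (4 + 15*(-16))*1236 = -542 + (4 - 240)*1236 = -542 - 236*1236 = -542 - 291696 = -292238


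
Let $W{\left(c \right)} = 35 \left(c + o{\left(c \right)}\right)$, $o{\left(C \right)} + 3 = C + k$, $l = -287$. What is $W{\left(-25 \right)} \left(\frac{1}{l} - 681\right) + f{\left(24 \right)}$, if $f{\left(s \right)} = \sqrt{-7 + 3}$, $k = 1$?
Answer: $\frac{50816480}{41} + 2 i \approx 1.2394 \cdot 10^{6} + 2.0 i$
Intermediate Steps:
$o{\left(C \right)} = -2 + C$ ($o{\left(C \right)} = -3 + \left(C + 1\right) = -3 + \left(1 + C\right) = -2 + C$)
$f{\left(s \right)} = 2 i$ ($f{\left(s \right)} = \sqrt{-4} = 2 i$)
$W{\left(c \right)} = -70 + 70 c$ ($W{\left(c \right)} = 35 \left(c + \left(-2 + c\right)\right) = 35 \left(-2 + 2 c\right) = -70 + 70 c$)
$W{\left(-25 \right)} \left(\frac{1}{l} - 681\right) + f{\left(24 \right)} = \left(-70 + 70 \left(-25\right)\right) \left(\frac{1}{-287} - 681\right) + 2 i = \left(-70 - 1750\right) \left(- \frac{1}{287} - 681\right) + 2 i = \left(-1820\right) \left(- \frac{195448}{287}\right) + 2 i = \frac{50816480}{41} + 2 i$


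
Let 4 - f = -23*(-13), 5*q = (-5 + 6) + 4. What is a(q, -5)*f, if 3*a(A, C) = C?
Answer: 1475/3 ≈ 491.67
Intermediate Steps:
q = 1 (q = ((-5 + 6) + 4)/5 = (1 + 4)/5 = (1/5)*5 = 1)
a(A, C) = C/3
f = -295 (f = 4 - (-23)*(-13) = 4 - 1*299 = 4 - 299 = -295)
a(q, -5)*f = ((1/3)*(-5))*(-295) = -5/3*(-295) = 1475/3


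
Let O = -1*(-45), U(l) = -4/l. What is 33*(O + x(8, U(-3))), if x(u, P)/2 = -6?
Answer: 1089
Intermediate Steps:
x(u, P) = -12 (x(u, P) = 2*(-6) = -12)
O = 45
33*(O + x(8, U(-3))) = 33*(45 - 12) = 33*33 = 1089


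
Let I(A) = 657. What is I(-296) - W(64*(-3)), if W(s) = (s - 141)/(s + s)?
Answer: 83985/128 ≈ 656.13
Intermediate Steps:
W(s) = (-141 + s)/(2*s) (W(s) = (-141 + s)/((2*s)) = (-141 + s)*(1/(2*s)) = (-141 + s)/(2*s))
I(-296) - W(64*(-3)) = 657 - (-141 + 64*(-3))/(2*(64*(-3))) = 657 - (-141 - 192)/(2*(-192)) = 657 - (-1)*(-333)/(2*192) = 657 - 1*111/128 = 657 - 111/128 = 83985/128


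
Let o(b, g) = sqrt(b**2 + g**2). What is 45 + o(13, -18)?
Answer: 45 + sqrt(493) ≈ 67.204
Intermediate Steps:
45 + o(13, -18) = 45 + sqrt(13**2 + (-18)**2) = 45 + sqrt(169 + 324) = 45 + sqrt(493)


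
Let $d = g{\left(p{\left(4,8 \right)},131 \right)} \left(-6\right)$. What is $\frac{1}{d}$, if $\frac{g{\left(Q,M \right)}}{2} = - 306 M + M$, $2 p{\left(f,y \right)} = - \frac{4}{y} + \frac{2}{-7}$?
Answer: $\frac{1}{479460} \approx 2.0857 \cdot 10^{-6}$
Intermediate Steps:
$p{\left(f,y \right)} = - \frac{1}{7} - \frac{2}{y}$ ($p{\left(f,y \right)} = \frac{- \frac{4}{y} + \frac{2}{-7}}{2} = \frac{- \frac{4}{y} + 2 \left(- \frac{1}{7}\right)}{2} = \frac{- \frac{4}{y} - \frac{2}{7}}{2} = \frac{- \frac{2}{7} - \frac{4}{y}}{2} = - \frac{1}{7} - \frac{2}{y}$)
$g{\left(Q,M \right)} = - 610 M$ ($g{\left(Q,M \right)} = 2 \left(- 306 M + M\right) = 2 \left(- 305 M\right) = - 610 M$)
$d = 479460$ ($d = \left(-610\right) 131 \left(-6\right) = \left(-79910\right) \left(-6\right) = 479460$)
$\frac{1}{d} = \frac{1}{479460}$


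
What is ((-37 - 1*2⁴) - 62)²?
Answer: 13225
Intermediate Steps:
((-37 - 1*2⁴) - 62)² = ((-37 - 1*16) - 62)² = ((-37 - 16) - 62)² = (-53 - 62)² = (-115)² = 13225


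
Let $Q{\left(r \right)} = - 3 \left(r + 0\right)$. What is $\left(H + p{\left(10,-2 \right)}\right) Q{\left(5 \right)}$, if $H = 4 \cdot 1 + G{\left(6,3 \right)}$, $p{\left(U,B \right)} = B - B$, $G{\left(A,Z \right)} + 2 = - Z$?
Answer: $15$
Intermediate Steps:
$G{\left(A,Z \right)} = -2 - Z$
$Q{\left(r \right)} = - 3 r$
$p{\left(U,B \right)} = 0$
$H = -1$ ($H = 4 \cdot 1 - 5 = 4 - 5 = -1$)
$\left(H + p{\left(10,-2 \right)}\right) Q{\left(5 \right)} = \left(-1 + 0\right) \left(\left(-3\right) 5\right) = \left(-1\right) \left(-15\right) = 15$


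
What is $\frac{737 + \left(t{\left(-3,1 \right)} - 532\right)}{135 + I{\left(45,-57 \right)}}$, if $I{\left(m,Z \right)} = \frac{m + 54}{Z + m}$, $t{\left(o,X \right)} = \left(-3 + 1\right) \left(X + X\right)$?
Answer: $\frac{268}{169} \approx 1.5858$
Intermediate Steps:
$t{\left(o,X \right)} = - 4 X$ ($t{\left(o,X \right)} = - 2 \cdot 2 X = - 4 X$)
$I{\left(m,Z \right)} = \frac{54 + m}{Z + m}$
$\frac{737 + \left(t{\left(-3,1 \right)} - 532\right)}{135 + I{\left(45,-57 \right)}} = \frac{737 - 536}{135 + \frac{54 + 45}{-57 + 45}} = \frac{737 - 536}{135 + \frac{1}{-12} \cdot 99} = \frac{737 - 536}{135 - \frac{33}{4}} = \frac{201}{135 - \frac{33}{4}} = \frac{201}{\frac{507}{4}} = 201 \cdot \frac{4}{507} = \frac{268}{169}$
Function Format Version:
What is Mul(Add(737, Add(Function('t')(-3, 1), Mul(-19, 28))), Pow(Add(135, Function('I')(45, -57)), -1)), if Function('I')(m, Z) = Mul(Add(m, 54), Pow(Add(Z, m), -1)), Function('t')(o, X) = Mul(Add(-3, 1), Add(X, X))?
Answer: Rational(268, 169) ≈ 1.5858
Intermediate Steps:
Function('t')(o, X) = Mul(-4, X) (Function('t')(o, X) = Mul(-2, Mul(2, X)) = Mul(-4, X))
Function('I')(m, Z) = Mul(Pow(Add(Z, m), -1), Add(54, m)) (Function('I')(m, Z) = Mul(Add(54, m), Pow(Add(Z, m), -1)) = Mul(Pow(Add(Z, m), -1), Add(54, m)))
Mul(Add(737, Add(Function('t')(-3, 1), Mul(-19, 28))), Pow(Add(135, Function('I')(45, -57)), -1)) = Mul(Add(737, Add(Mul(-4, 1), Mul(-19, 28))), Pow(Add(135, Mul(Pow(Add(-57, 45), -1), Add(54, 45))), -1)) = Mul(Add(737, Add(-4, -532)), Pow(Add(135, Mul(Pow(-12, -1), 99)), -1)) = Mul(Add(737, -536), Pow(Add(135, Mul(Rational(-1, 12), 99)), -1)) = Mul(201, Pow(Add(135, Rational(-33, 4)), -1)) = Mul(201, Pow(Rational(507, 4), -1)) = Mul(201, Rational(4, 507)) = Rational(268, 169)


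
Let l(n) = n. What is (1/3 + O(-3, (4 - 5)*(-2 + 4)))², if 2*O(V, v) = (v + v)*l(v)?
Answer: 169/9 ≈ 18.778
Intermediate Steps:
O(V, v) = v² (O(V, v) = ((v + v)*v)/2 = ((2*v)*v)/2 = (2*v²)/2 = v²)
(1/3 + O(-3, (4 - 5)*(-2 + 4)))² = (1/3 + ((4 - 5)*(-2 + 4))²)² = (⅓ + (-1*2)²)² = (⅓ + (-2)²)² = (⅓ + 4)² = (13/3)² = 169/9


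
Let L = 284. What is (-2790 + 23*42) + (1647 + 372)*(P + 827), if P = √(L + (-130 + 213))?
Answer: 1667889 + 2019*√367 ≈ 1.7066e+6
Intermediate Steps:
P = √367 (P = √(284 + (-130 + 213)) = √(284 + 83) = √367 ≈ 19.157)
(-2790 + 23*42) + (1647 + 372)*(P + 827) = (-2790 + 23*42) + (1647 + 372)*(√367 + 827) = (-2790 + 966) + 2019*(827 + √367) = -1824 + (1669713 + 2019*√367) = 1667889 + 2019*√367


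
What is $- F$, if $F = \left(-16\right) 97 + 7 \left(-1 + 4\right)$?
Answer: $1531$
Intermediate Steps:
$F = -1531$ ($F = -1552 + 7 \cdot 3 = -1552 + 21 = -1531$)
$- F = \left(-1\right) \left(-1531\right) = 1531$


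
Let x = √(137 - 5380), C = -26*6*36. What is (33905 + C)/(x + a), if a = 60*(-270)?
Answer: -458281800/262445243 - 198023*I*√107/262445243 ≈ -1.7462 - 0.0078049*I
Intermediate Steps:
C = -5616 (C = -156*36 = -5616)
a = -16200
x = 7*I*√107 (x = √(-5243) = 7*I*√107 ≈ 72.409*I)
(33905 + C)/(x + a) = (33905 - 5616)/(7*I*√107 - 16200) = 28289/(-16200 + 7*I*√107)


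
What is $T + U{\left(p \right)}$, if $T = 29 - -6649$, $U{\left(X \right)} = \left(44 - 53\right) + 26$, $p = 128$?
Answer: $6695$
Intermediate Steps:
$U{\left(X \right)} = 17$ ($U{\left(X \right)} = -9 + 26 = 17$)
$T = 6678$ ($T = 29 + 6649 = 6678$)
$T + U{\left(p \right)} = 6678 + 17 = 6695$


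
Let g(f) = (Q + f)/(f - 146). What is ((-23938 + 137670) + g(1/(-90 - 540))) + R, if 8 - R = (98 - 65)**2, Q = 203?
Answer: 10361623742/91981 ≈ 1.1265e+5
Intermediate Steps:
R = -1081 (R = 8 - (98 - 65)**2 = 8 - 1*33**2 = 8 - 1*1089 = 8 - 1089 = -1081)
g(f) = (203 + f)/(-146 + f) (g(f) = (203 + f)/(f - 146) = (203 + f)/(-146 + f))
((-23938 + 137670) + g(1/(-90 - 540))) + R = ((-23938 + 137670) + (203 + 1/(-90 - 540))/(-146 + 1/(-90 - 540))) - 1081 = (113732 + (203 + 1/(-630))/(-146 + 1/(-630))) - 1081 = (113732 + (203 - 1/630)/(-146 - 1/630)) - 1081 = (113732 + (127889/630)/(-91981/630)) - 1081 = (113732 - 630/91981*127889/630) - 1081 = (113732 - 127889/91981) - 1081 = 10461055203/91981 - 1081 = 10361623742/91981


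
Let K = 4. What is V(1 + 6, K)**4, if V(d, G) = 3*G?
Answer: 20736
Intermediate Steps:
V(1 + 6, K)**4 = (3*4)**4 = 12**4 = 20736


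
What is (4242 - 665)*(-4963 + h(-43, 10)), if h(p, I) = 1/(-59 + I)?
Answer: -17752724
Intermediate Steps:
(4242 - 665)*(-4963 + h(-43, 10)) = (4242 - 665)*(-4963 + 1/(-59 + 10)) = 3577*(-4963 + 1/(-49)) = 3577*(-4963 - 1/49) = 3577*(-243188/49) = -17752724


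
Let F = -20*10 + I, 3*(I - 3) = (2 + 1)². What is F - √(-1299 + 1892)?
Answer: -194 - √593 ≈ -218.35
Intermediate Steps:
I = 6 (I = 3 + (2 + 1)²/3 = 3 + (⅓)*3² = 3 + (⅓)*9 = 3 + 3 = 6)
F = -194 (F = -20*10 + 6 = -200 + 6 = -194)
F - √(-1299 + 1892) = -194 - √(-1299 + 1892) = -194 - √593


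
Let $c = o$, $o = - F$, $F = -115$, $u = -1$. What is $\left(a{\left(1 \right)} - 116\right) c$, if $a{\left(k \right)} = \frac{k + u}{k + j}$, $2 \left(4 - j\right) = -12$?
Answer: $-13340$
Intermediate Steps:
$j = 10$ ($j = 4 - -6 = 4 + 6 = 10$)
$a{\left(k \right)} = \frac{-1 + k}{10 + k}$ ($a{\left(k \right)} = \frac{k - 1}{k + 10} = \frac{-1 + k}{10 + k}$)
$o = 115$ ($o = \left(-1\right) \left(-115\right) = 115$)
$c = 115$
$\left(a{\left(1 \right)} - 116\right) c = \left(\frac{-1 + 1}{10 + 1} - 116\right) 115 = \left(\frac{1}{11} \cdot 0 - 116\right) 115 = \left(0 - 116\right) 115 = \left(-116\right) 115 = -13340$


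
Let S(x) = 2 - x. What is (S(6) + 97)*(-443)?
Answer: -41199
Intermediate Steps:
(S(6) + 97)*(-443) = ((2 - 1*6) + 97)*(-443) = ((2 - 6) + 97)*(-443) = (-4 + 97)*(-443) = 93*(-443) = -41199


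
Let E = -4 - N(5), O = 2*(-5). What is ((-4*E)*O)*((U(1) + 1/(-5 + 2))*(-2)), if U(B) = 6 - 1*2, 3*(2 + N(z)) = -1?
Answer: 4400/9 ≈ 488.89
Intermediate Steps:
N(z) = -7/3 (N(z) = -2 + (⅓)*(-1) = -2 - ⅓ = -7/3)
O = -10
E = -5/3 (E = -4 - 1*(-7/3) = -4 + 7/3 = -5/3 ≈ -1.6667)
U(B) = 4 (U(B) = 6 - 2 = 4)
((-4*E)*O)*((U(1) + 1/(-5 + 2))*(-2)) = (-4*(-5/3)*(-10))*((4 + 1/(-5 + 2))*(-2)) = ((20/3)*(-10))*((4 + 1/(-3))*(-2)) = -200*(4 - ⅓)*(-2)/3 = -2200*(-2)/9 = -200/3*(-22/3) = 4400/9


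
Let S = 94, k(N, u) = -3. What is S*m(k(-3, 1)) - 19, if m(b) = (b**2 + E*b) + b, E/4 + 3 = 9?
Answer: -6223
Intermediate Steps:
E = 24 (E = -12 + 4*9 = -12 + 36 = 24)
m(b) = b**2 + 25*b (m(b) = (b**2 + 24*b) + b = b**2 + 25*b)
S*m(k(-3, 1)) - 19 = 94*(-3*(25 - 3)) - 19 = 94*(-3*22) - 19 = 94*(-66) - 19 = -6204 - 19 = -6223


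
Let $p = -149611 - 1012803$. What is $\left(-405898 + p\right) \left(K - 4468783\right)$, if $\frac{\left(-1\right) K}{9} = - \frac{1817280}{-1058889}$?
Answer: $\frac{2473730677200423128}{352963} \approx 7.0085 \cdot 10^{12}$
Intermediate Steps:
$K = - \frac{5451840}{352963}$ ($K = - 9 \left(- \frac{1817280}{-1058889}\right) = - 9 \left(\left(-1817280\right) \left(- \frac{1}{1058889}\right)\right) = \left(-9\right) \frac{605760}{352963} = - \frac{5451840}{352963} \approx -15.446$)
$p = -1162414$
$\left(-405898 + p\right) \left(K - 4468783\right) = \left(-405898 - 1162414\right) \left(- \frac{5451840}{352963} - 4468783\right) = \left(-1568312\right) \left(- \frac{1577320505869}{352963}\right) = \frac{2473730677200423128}{352963}$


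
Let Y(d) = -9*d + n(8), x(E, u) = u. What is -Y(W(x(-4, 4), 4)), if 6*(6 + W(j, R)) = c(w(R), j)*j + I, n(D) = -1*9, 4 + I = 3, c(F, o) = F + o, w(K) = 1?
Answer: -33/2 ≈ -16.500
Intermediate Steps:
I = -1 (I = -4 + 3 = -1)
n(D) = -9
W(j, R) = -37/6 + j*(1 + j)/6 (W(j, R) = -6 + ((1 + j)*j - 1)/6 = -6 + (j*(1 + j) - 1)/6 = -6 + (-1 + j*(1 + j))/6 = -6 + (-⅙ + j*(1 + j)/6) = -37/6 + j*(1 + j)/6)
Y(d) = -9 - 9*d (Y(d) = -9*d - 9 = -9 - 9*d)
-Y(W(x(-4, 4), 4)) = -(-9 - 9*(-37/6 + (⅙)*4*(1 + 4))) = -(-9 - 9*(-37/6 + (⅙)*4*5)) = -(-9 - 9*(-37/6 + 10/3)) = -(-9 - 9*(-17/6)) = -(-9 + 51/2) = -1*33/2 = -33/2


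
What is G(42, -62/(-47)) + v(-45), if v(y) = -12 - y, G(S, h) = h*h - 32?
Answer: 6053/2209 ≈ 2.7402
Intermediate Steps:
G(S, h) = -32 + h**2 (G(S, h) = h**2 - 32 = -32 + h**2)
G(42, -62/(-47)) + v(-45) = (-32 + (-62/(-47))**2) + (-12 - 1*(-45)) = (-32 + (-62*(-1/47))**2) + (-12 + 45) = (-32 + (62/47)**2) + 33 = (-32 + 3844/2209) + 33 = -66844/2209 + 33 = 6053/2209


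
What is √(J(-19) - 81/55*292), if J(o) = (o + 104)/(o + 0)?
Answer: I*√474495835/1045 ≈ 20.845*I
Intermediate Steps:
J(o) = (104 + o)/o
√(J(-19) - 81/55*292) = √((104 - 19)/(-19) - 81/55*292) = √(-1/19*85 - 81*1/55*292) = √(-85/19 - 81/55*292) = √(-85/19 - 23652/55) = √(-454063/1045) = I*√474495835/1045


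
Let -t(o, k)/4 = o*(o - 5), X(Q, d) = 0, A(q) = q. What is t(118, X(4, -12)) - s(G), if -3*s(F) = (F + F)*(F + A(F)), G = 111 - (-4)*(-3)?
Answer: -40268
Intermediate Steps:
G = 99 (G = 111 - 1*12 = 111 - 12 = 99)
t(o, k) = -4*o*(-5 + o) (t(o, k) = -4*o*(o - 5) = -4*o*(-5 + o))
s(F) = -4*F²/3 (s(F) = -(F + F)*(F + F)/3 = -2*F*2*F/3 = -4*F²/3)
t(118, X(4, -12)) - s(G) = 4*118*(5 - 1*118) - (-4)*99²/3 = 4*118*(5 - 118) - (-4)*9801/3 = 4*118*(-113) - 1*(-13068) = -53336 + 13068 = -40268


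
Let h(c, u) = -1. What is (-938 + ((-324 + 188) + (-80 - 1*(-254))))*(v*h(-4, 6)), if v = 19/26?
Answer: 8550/13 ≈ 657.69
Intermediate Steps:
v = 19/26 (v = 19*(1/26) = 19/26 ≈ 0.73077)
(-938 + ((-324 + 188) + (-80 - 1*(-254))))*(v*h(-4, 6)) = (-938 + ((-324 + 188) + (-80 - 1*(-254))))*((19/26)*(-1)) = (-938 + (-136 + (-80 + 254)))*(-19/26) = (-938 + (-136 + 174))*(-19/26) = (-938 + 38)*(-19/26) = -900*(-19/26) = 8550/13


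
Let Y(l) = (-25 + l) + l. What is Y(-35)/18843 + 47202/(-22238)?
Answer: -445769948/209515317 ≈ -2.1276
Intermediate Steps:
Y(l) = -25 + 2*l
Y(-35)/18843 + 47202/(-22238) = (-25 + 2*(-35))/18843 + 47202/(-22238) = (-25 - 70)*(1/18843) + 47202*(-1/22238) = -95*1/18843 - 23601/11119 = -95/18843 - 23601/11119 = -445769948/209515317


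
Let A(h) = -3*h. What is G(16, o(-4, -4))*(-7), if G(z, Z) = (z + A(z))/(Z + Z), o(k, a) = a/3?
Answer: -84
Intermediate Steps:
o(k, a) = a/3 (o(k, a) = a*(1/3) = a/3)
G(z, Z) = -z/Z (G(z, Z) = (z - 3*z)/(Z + Z) = (-2*z)/((2*Z)) = (-2*z)*(1/(2*Z)) = -z/Z)
G(16, o(-4, -4))*(-7) = -1*16/(1/3)*(-4)*(-7) = -1*16/(-4/3)*(-7) = -1*16*(-3/4)*(-7) = 12*(-7) = -84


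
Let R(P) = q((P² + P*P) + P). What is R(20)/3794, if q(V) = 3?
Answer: 3/3794 ≈ 0.00079072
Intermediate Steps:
R(P) = 3
R(20)/3794 = 3/3794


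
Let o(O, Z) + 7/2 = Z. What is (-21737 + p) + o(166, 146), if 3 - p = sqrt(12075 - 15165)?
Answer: -43183/2 - I*sqrt(3090) ≈ -21592.0 - 55.588*I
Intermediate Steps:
o(O, Z) = -7/2 + Z
p = 3 - I*sqrt(3090) (p = 3 - sqrt(12075 - 15165) = 3 - sqrt(-3090) = 3 - I*sqrt(3090) ≈ 3.0 - 55.588*I)
(-21737 + p) + o(166, 146) = (-21737 + (3 - I*sqrt(3090))) + (-7/2 + 146) = (-21734 - I*sqrt(3090)) + 285/2 = -43183/2 - I*sqrt(3090)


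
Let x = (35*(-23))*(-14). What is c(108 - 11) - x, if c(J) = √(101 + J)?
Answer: -11270 + 3*√22 ≈ -11256.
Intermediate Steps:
x = 11270 (x = -805*(-14) = 11270)
c(108 - 11) - x = √(101 + (108 - 11)) - 1*11270 = √(101 + 97) - 11270 = √198 - 11270 = 3*√22 - 11270 = -11270 + 3*√22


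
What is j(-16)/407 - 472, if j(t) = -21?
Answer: -192125/407 ≈ -472.05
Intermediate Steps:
j(-16)/407 - 472 = -21/407 - 472 = -192125/407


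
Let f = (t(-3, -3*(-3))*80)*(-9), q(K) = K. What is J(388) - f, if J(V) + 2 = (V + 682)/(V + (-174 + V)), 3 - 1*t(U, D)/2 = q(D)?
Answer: -2600707/301 ≈ -8640.2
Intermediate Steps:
t(U, D) = 6 - 2*D
J(V) = -2 + (682 + V)/(-174 + 2*V) (J(V) = -2 + (V + 682)/(V + (-174 + V)) = -2 + (682 + V)/(-174 + 2*V))
f = 8640 (f = ((6 - (-6)*(-3))*80)*(-9) = ((6 - 2*9)*80)*(-9) = ((6 - 18)*80)*(-9) = -12*80*(-9) = -960*(-9) = 8640)
J(388) - f = (1030 - 3*388)/(2*(-87 + 388)) - 1*8640 = (1/2)*(1030 - 1164)/301 - 8640 = (1/2)*(1/301)*(-134) - 8640 = -67/301 - 8640 = -2600707/301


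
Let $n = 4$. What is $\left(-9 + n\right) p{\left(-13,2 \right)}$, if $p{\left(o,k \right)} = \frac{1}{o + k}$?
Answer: $\frac{5}{11} \approx 0.45455$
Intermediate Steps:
$p{\left(o,k \right)} = \frac{1}{k + o}$
$\left(-9 + n\right) p{\left(-13,2 \right)} = \frac{-9 + 4}{2 - 13} = - \frac{5}{-11} = \left(-5\right) \left(- \frac{1}{11}\right) = \frac{5}{11}$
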